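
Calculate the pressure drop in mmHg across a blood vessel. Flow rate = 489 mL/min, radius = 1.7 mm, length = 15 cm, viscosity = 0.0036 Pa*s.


dP = 8*mu*L*Q / (pi*r^4)
Q = 489 mL/min = 8.15e-06 m^3/s
dP = 1341.82 Pa = 1341.82 / 133.322 mmHg = 10.06 mmHg


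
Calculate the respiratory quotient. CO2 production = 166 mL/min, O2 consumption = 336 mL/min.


RQ = VCO2 / VO2
RQ = 166 / 336
RQ = 0.494


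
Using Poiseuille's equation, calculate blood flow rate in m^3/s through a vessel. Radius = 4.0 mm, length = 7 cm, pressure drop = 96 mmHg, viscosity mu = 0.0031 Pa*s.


Q = pi*r^4*dP / (8*mu*L)
r = 0.004 m, L = 0.07 m
dP = 96 mmHg = 12798.912 Pa
Q = 0.005929 m^3/s


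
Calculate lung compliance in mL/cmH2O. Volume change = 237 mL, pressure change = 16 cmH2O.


C = dV / dP
C = 237 / 16
C = 14.81 mL/cmH2O


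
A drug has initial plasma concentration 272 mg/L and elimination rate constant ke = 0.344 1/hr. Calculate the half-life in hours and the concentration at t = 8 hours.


t_half = ln(2) / ke = 0.693147 / 0.344 = 2.015 hr
C(t) = C0 * exp(-ke*t) = 272 * exp(-0.344*8)
C(8) = 17.35 mg/L


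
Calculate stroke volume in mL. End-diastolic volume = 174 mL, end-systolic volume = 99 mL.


SV = EDV - ESV
SV = 174 - 99
SV = 75 mL


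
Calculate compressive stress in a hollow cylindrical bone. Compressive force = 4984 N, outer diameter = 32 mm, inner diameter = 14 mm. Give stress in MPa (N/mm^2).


A = pi*(r_o^2 - r_i^2)
r_o = 16 mm, r_i = 7 mm
A = 650.31 mm^2
sigma = F/A = 4984 / 650.31
sigma = 7.664 MPa


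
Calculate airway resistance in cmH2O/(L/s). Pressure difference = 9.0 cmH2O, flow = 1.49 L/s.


R = dP / flow
R = 9.0 / 1.49
R = 6.04 cmH2O/(L/s)


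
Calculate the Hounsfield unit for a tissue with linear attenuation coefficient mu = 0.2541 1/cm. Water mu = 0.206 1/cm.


HU = ((mu_tissue - mu_water) / mu_water) * 1000
HU = ((0.2541 - 0.206) / 0.206) * 1000
HU = 233.5


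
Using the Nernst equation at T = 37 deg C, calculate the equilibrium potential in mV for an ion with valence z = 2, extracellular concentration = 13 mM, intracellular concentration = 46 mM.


E = (RT/(zF)) * ln(C_out/C_in)
T = 37 + 273.15 = 310.15 K
E = (8.314 * 310.15 / (2 * 96485)) * ln(13/46)
E = -16.89 mV


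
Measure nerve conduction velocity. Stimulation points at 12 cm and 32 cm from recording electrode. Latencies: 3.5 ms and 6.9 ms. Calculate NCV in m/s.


Distance = (32 - 12) / 100 = 0.2 m
dt = (6.9 - 3.5) / 1000 = 0.0034 s
NCV = dist / dt = 58.82 m/s


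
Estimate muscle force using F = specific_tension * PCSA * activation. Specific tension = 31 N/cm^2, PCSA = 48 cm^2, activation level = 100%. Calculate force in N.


F = sigma * PCSA * activation
F = 31 * 48 * 1
F = 1488 N


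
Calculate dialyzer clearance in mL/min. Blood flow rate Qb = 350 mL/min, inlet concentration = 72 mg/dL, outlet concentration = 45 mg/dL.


K = Qb * (Cb_in - Cb_out) / Cb_in
K = 350 * (72 - 45) / 72
K = 131.2 mL/min


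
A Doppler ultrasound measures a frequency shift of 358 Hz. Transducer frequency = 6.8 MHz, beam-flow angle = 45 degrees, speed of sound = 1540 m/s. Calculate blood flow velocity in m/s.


v = fd * c / (2 * f0 * cos(theta))
v = 358 * 1540 / (2 * 6.8000e+06 * cos(45))
v = 0.05733 m/s


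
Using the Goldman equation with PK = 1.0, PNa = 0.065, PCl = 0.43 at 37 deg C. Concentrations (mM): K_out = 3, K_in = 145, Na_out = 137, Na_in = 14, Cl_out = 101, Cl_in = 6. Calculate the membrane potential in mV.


Vm = (RT/F)*ln((PK*Ko + PNa*Nao + PCl*Cli)/(PK*Ki + PNa*Nai + PCl*Clo))
Numer = 14.485, Denom = 189.34
Vm = -68.7 mV


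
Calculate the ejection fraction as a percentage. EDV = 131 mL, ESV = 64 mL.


SV = EDV - ESV = 131 - 64 = 67 mL
EF = SV/EDV * 100 = 67/131 * 100
EF = 51.15%


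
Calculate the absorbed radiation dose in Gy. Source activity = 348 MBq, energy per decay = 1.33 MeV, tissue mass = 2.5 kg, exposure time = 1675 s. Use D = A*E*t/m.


A = 348 MBq = 3.4800e+08 Bq
E = 1.33 MeV = 2.13066e-13 J
D = A*E*t/m = 3.4800e+08*2.13066e-13*1675/2.5
D = 0.04968 Gy


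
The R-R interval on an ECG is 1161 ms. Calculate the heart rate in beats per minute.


HR = 60 / RR_interval(s)
RR = 1161 ms = 1.161 s
HR = 60 / 1.161 = 51.68 bpm


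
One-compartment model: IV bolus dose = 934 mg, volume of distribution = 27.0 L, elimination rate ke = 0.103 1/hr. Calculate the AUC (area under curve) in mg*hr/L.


C0 = Dose/Vd = 934/27.0 = 34.5926 mg/L
AUC = C0/ke = 34.5926/0.103
AUC = 335.9 mg*hr/L


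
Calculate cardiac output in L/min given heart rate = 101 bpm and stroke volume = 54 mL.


CO = HR * SV
CO = 101 * 54 / 1000
CO = 5.454 L/min


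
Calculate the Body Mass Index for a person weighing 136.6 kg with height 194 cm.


BMI = weight / height^2
height = 194 cm = 1.94 m
BMI = 136.6 / 1.94^2
BMI = 36.3 kg/m^2


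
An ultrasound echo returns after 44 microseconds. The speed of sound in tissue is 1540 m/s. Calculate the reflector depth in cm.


depth = c * t / 2
t = 44 us = 4.4000e-05 s
depth = 1540 * 4.4000e-05 / 2
depth = 0.03388 m = 3.388 cm


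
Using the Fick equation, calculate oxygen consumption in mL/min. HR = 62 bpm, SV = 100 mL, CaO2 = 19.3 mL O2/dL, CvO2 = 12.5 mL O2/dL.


CO = HR*SV = 62*100/1000 = 6.2 L/min
a-v O2 diff = 19.3 - 12.5 = 6.8 mL/dL
VO2 = CO * (CaO2-CvO2) * 10 dL/L
VO2 = 6.2 * 6.8 * 10
VO2 = 421.6 mL/min


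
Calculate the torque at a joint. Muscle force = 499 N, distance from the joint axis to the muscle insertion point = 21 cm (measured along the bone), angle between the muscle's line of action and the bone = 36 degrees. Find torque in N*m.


Torque = F * d * sin(theta)   (moment arm = d*sin(theta))
d = 21 cm = 0.21 m
Torque = 499 * 0.21 * sin(36)
Torque = 61.59 N*m


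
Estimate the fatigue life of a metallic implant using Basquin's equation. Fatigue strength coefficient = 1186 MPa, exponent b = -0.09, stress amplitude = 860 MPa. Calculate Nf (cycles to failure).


sigma_a = sigma_f' * (2Nf)^b
2Nf = (sigma_a/sigma_f')^(1/b)
2Nf = (860/1186)^(1/-0.09)
2Nf = 35.559709
Nf = 17.78


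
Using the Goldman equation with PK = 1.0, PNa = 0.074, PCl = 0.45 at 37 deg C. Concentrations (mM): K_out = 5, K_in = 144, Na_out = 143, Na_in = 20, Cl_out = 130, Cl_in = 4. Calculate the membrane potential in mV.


Vm = (RT/F)*ln((PK*Ko + PNa*Nao + PCl*Cli)/(PK*Ki + PNa*Nai + PCl*Clo))
Numer = 17.382, Denom = 203.98
Vm = -65.81 mV


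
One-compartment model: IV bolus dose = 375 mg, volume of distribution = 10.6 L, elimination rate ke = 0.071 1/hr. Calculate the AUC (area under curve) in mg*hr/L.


C0 = Dose/Vd = 375/10.6 = 35.3774 mg/L
AUC = C0/ke = 35.3774/0.071
AUC = 498.3 mg*hr/L


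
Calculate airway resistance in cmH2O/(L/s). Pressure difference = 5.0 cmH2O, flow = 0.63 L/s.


R = dP / flow
R = 5.0 / 0.63
R = 7.937 cmH2O/(L/s)


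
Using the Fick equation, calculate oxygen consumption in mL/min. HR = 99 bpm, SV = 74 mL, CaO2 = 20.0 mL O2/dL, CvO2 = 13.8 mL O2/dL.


CO = HR*SV = 99*74/1000 = 7.326 L/min
a-v O2 diff = 20.0 - 13.8 = 6.2 mL/dL
VO2 = CO * (CaO2-CvO2) * 10 dL/L
VO2 = 7.326 * 6.2 * 10
VO2 = 454.2 mL/min


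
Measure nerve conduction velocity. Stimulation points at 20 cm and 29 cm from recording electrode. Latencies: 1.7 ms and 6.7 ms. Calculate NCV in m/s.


Distance = (29 - 20) / 100 = 0.09 m
dt = (6.7 - 1.7) / 1000 = 0.005 s
NCV = dist / dt = 18 m/s


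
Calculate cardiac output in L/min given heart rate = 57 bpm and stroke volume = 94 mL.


CO = HR * SV
CO = 57 * 94 / 1000
CO = 5.358 L/min


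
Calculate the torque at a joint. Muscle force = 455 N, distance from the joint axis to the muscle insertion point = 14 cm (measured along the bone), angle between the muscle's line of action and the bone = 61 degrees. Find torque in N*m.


Torque = F * d * sin(theta)   (moment arm = d*sin(theta))
d = 14 cm = 0.14 m
Torque = 455 * 0.14 * sin(61)
Torque = 55.71 N*m


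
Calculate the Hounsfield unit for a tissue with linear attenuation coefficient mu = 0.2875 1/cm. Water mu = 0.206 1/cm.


HU = ((mu_tissue - mu_water) / mu_water) * 1000
HU = ((0.2875 - 0.206) / 0.206) * 1000
HU = 395.6


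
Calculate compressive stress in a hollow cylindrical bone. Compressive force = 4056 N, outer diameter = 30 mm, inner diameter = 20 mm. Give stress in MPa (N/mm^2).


A = pi*(r_o^2 - r_i^2)
r_o = 15 mm, r_i = 10 mm
A = 392.699 mm^2
sigma = F/A = 4056 / 392.699
sigma = 10.33 MPa


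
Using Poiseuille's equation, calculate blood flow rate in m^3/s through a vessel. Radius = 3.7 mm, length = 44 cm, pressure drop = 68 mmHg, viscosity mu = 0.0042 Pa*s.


Q = pi*r^4*dP / (8*mu*L)
r = 0.0037 m, L = 0.44 m
dP = 68 mmHg = 9065.896 Pa
Q = 3.6106e-04 m^3/s


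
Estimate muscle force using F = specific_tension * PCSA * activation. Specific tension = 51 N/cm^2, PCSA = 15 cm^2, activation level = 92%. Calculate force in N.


F = sigma * PCSA * activation
F = 51 * 15 * 0.92
F = 703.8 N


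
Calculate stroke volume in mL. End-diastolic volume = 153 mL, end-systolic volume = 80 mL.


SV = EDV - ESV
SV = 153 - 80
SV = 73 mL


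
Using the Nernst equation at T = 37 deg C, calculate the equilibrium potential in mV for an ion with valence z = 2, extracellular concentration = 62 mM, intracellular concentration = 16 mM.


E = (RT/(zF)) * ln(C_out/C_in)
T = 37 + 273.15 = 310.15 K
E = (8.314 * 310.15 / (2 * 96485)) * ln(62/16)
E = 18.1 mV


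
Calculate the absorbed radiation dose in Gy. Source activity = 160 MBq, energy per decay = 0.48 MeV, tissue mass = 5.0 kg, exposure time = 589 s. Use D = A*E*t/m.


A = 160 MBq = 1.6000e+08 Bq
E = 0.48 MeV = 7.6896e-14 J
D = A*E*t/m = 1.6000e+08*7.6896e-14*589/5.0
D = 0.001449 Gy


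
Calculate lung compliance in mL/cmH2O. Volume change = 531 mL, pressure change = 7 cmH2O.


C = dV / dP
C = 531 / 7
C = 75.86 mL/cmH2O


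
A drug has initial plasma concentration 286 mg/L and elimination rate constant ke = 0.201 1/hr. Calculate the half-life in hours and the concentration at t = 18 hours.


t_half = ln(2) / ke = 0.693147 / 0.201 = 3.448 hr
C(t) = C0 * exp(-ke*t) = 286 * exp(-0.201*18)
C(18) = 7.675 mg/L


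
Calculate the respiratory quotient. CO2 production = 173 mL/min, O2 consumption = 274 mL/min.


RQ = VCO2 / VO2
RQ = 173 / 274
RQ = 0.6314


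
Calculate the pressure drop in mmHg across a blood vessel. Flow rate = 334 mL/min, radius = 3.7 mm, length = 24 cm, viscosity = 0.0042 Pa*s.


dP = 8*mu*L*Q / (pi*r^4)
Q = 334 mL/min = 5.56667e-06 m^3/s
dP = 76.2411 Pa = 76.2411 / 133.322 mmHg = 0.5719 mmHg


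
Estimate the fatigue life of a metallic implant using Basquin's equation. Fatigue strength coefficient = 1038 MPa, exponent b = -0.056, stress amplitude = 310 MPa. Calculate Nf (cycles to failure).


sigma_a = sigma_f' * (2Nf)^b
2Nf = (sigma_a/sigma_f')^(1/b)
2Nf = (310/1038)^(1/-0.056)
2Nf = 2.3554037e+09
Nf = 1.1777e+09


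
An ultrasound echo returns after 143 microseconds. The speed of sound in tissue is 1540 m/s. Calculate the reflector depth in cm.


depth = c * t / 2
t = 143 us = 1.4300e-04 s
depth = 1540 * 1.4300e-04 / 2
depth = 0.11011 m = 11.011 cm


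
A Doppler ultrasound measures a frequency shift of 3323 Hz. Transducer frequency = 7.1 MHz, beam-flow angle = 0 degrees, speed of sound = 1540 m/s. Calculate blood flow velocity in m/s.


v = fd * c / (2 * f0 * cos(theta))
v = 3323 * 1540 / (2 * 7.1000e+06 * cos(0))
v = 0.3604 m/s


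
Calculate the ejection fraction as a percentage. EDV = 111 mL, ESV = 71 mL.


SV = EDV - ESV = 111 - 71 = 40 mL
EF = SV/EDV * 100 = 40/111 * 100
EF = 36.04%


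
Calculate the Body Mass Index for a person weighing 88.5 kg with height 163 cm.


BMI = weight / height^2
height = 163 cm = 1.63 m
BMI = 88.5 / 1.63^2
BMI = 33.31 kg/m^2


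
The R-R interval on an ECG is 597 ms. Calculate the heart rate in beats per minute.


HR = 60 / RR_interval(s)
RR = 597 ms = 0.597 s
HR = 60 / 0.597 = 100.5 bpm


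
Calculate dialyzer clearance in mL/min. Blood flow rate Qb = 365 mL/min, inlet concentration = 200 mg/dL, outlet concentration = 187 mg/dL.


K = Qb * (Cb_in - Cb_out) / Cb_in
K = 365 * (200 - 187) / 200
K = 23.73 mL/min


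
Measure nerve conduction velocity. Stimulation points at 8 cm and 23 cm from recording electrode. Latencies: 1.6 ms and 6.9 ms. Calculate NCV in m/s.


Distance = (23 - 8) / 100 = 0.15 m
dt = (6.9 - 1.6) / 1000 = 0.0053 s
NCV = dist / dt = 28.3 m/s


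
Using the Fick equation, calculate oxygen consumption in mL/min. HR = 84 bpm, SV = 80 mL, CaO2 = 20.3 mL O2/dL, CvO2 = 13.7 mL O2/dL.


CO = HR*SV = 84*80/1000 = 6.72 L/min
a-v O2 diff = 20.3 - 13.7 = 6.6 mL/dL
VO2 = CO * (CaO2-CvO2) * 10 dL/L
VO2 = 6.72 * 6.6 * 10
VO2 = 443.5 mL/min


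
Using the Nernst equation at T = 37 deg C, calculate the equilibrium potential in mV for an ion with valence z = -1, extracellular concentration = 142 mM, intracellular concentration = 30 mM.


E = (RT/(zF)) * ln(C_out/C_in)
T = 37 + 273.15 = 310.15 K
E = (8.314 * 310.15 / (-1 * 96485)) * ln(142/30)
E = -41.55 mV


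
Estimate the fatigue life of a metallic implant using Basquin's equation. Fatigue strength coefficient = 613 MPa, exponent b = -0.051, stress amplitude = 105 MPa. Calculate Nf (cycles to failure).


sigma_a = sigma_f' * (2Nf)^b
2Nf = (sigma_a/sigma_f')^(1/b)
2Nf = (105/613)^(1/-0.051)
2Nf = 1.0590708e+15
Nf = 5.2954e+14


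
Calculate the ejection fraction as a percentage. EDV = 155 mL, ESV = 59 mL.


SV = EDV - ESV = 155 - 59 = 96 mL
EF = SV/EDV * 100 = 96/155 * 100
EF = 61.94%


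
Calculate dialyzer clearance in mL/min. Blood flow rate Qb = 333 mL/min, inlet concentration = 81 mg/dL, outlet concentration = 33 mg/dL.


K = Qb * (Cb_in - Cb_out) / Cb_in
K = 333 * (81 - 33) / 81
K = 197.3 mL/min


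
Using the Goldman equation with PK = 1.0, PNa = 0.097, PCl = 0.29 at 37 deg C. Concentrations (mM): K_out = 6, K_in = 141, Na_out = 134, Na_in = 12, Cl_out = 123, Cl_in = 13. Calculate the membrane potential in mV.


Vm = (RT/F)*ln((PK*Ko + PNa*Nao + PCl*Cli)/(PK*Ki + PNa*Nai + PCl*Clo))
Numer = 22.768, Denom = 177.834
Vm = -54.93 mV


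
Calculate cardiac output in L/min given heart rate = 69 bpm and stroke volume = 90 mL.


CO = HR * SV
CO = 69 * 90 / 1000
CO = 6.21 L/min


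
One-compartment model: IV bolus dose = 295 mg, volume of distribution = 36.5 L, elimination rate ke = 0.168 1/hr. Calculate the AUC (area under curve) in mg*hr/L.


C0 = Dose/Vd = 295/36.5 = 8.08219 mg/L
AUC = C0/ke = 8.08219/0.168
AUC = 48.11 mg*hr/L


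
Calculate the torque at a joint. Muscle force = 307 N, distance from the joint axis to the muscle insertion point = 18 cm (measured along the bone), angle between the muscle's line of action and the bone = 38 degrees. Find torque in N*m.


Torque = F * d * sin(theta)   (moment arm = d*sin(theta))
d = 18 cm = 0.18 m
Torque = 307 * 0.18 * sin(38)
Torque = 34.02 N*m


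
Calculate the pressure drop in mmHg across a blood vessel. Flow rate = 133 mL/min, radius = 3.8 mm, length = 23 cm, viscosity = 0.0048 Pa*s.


dP = 8*mu*L*Q / (pi*r^4)
Q = 133 mL/min = 2.21667e-06 m^3/s
dP = 29.8866 Pa = 29.8866 / 133.322 mmHg = 0.2242 mmHg


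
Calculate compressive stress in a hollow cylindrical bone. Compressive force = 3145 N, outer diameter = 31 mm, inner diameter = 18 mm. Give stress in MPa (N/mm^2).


A = pi*(r_o^2 - r_i^2)
r_o = 15.5 mm, r_i = 9 mm
A = 500.299 mm^2
sigma = F/A = 3145 / 500.299
sigma = 6.286 MPa


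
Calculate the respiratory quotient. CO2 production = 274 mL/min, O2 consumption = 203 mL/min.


RQ = VCO2 / VO2
RQ = 274 / 203
RQ = 1.35


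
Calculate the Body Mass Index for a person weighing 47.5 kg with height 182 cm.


BMI = weight / height^2
height = 182 cm = 1.82 m
BMI = 47.5 / 1.82^2
BMI = 14.34 kg/m^2


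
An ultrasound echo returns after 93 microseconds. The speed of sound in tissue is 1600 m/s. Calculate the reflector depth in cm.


depth = c * t / 2
t = 93 us = 9.3000e-05 s
depth = 1600 * 9.3000e-05 / 2
depth = 0.0744 m = 7.44 cm


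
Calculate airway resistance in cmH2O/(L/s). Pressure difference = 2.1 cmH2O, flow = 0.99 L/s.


R = dP / flow
R = 2.1 / 0.99
R = 2.121 cmH2O/(L/s)


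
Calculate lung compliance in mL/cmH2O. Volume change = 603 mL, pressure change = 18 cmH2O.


C = dV / dP
C = 603 / 18
C = 33.5 mL/cmH2O


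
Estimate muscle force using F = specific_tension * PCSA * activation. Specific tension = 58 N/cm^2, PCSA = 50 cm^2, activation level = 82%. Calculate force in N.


F = sigma * PCSA * activation
F = 58 * 50 * 0.82
F = 2378 N


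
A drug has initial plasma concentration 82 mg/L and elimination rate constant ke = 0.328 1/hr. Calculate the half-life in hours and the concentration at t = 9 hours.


t_half = ln(2) / ke = 0.693147 / 0.328 = 2.113 hr
C(t) = C0 * exp(-ke*t) = 82 * exp(-0.328*9)
C(9) = 4.283 mg/L


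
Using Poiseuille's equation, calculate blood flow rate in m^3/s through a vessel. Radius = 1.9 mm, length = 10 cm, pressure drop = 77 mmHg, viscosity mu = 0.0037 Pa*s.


Q = pi*r^4*dP / (8*mu*L)
r = 0.0019 m, L = 0.1 m
dP = 77 mmHg = 10265.794 Pa
Q = 1.4199e-04 m^3/s


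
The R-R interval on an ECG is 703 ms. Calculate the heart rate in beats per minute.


HR = 60 / RR_interval(s)
RR = 703 ms = 0.703 s
HR = 60 / 0.703 = 85.35 bpm


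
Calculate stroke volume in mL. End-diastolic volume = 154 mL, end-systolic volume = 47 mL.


SV = EDV - ESV
SV = 154 - 47
SV = 107 mL


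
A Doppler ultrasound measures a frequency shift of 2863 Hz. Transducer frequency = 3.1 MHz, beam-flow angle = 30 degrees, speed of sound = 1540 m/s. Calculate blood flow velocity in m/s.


v = fd * c / (2 * f0 * cos(theta))
v = 2863 * 1540 / (2 * 3.1000e+06 * cos(30))
v = 0.8211 m/s


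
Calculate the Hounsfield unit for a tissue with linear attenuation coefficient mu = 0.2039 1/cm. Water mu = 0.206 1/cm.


HU = ((mu_tissue - mu_water) / mu_water) * 1000
HU = ((0.2039 - 0.206) / 0.206) * 1000
HU = -10.19


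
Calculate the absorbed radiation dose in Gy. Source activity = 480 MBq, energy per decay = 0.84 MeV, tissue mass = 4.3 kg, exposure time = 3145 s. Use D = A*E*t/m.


A = 480 MBq = 4.8000e+08 Bq
E = 0.84 MeV = 1.34568e-13 J
D = A*E*t/m = 4.8000e+08*1.34568e-13*3145/4.3
D = 0.04724 Gy


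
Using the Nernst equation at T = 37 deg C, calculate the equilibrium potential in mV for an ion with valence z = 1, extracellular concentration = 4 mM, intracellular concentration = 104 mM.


E = (RT/(zF)) * ln(C_out/C_in)
T = 37 + 273.15 = 310.15 K
E = (8.314 * 310.15 / (1 * 96485)) * ln(4/104)
E = -87.07 mV


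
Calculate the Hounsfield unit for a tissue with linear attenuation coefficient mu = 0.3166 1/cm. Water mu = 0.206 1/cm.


HU = ((mu_tissue - mu_water) / mu_water) * 1000
HU = ((0.3166 - 0.206) / 0.206) * 1000
HU = 536.9


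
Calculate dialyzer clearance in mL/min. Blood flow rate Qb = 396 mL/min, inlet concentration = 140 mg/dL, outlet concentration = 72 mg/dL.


K = Qb * (Cb_in - Cb_out) / Cb_in
K = 396 * (140 - 72) / 140
K = 192.3 mL/min


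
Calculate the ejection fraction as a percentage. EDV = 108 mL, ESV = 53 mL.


SV = EDV - ESV = 108 - 53 = 55 mL
EF = SV/EDV * 100 = 55/108 * 100
EF = 50.93%


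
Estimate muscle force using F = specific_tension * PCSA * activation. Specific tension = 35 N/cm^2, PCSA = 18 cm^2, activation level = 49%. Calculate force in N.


F = sigma * PCSA * activation
F = 35 * 18 * 0.49
F = 308.7 N


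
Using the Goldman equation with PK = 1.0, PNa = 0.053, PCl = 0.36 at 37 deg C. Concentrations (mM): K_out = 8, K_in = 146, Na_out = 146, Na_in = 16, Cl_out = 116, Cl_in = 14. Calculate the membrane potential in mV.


Vm = (RT/F)*ln((PK*Ko + PNa*Nao + PCl*Cli)/(PK*Ki + PNa*Nai + PCl*Clo))
Numer = 20.778, Denom = 188.608
Vm = -58.95 mV


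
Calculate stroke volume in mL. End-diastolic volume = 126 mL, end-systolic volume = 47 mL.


SV = EDV - ESV
SV = 126 - 47
SV = 79 mL


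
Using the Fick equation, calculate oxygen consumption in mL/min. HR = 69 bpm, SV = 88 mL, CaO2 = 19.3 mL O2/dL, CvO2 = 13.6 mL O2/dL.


CO = HR*SV = 69*88/1000 = 6.072 L/min
a-v O2 diff = 19.3 - 13.6 = 5.7 mL/dL
VO2 = CO * (CaO2-CvO2) * 10 dL/L
VO2 = 6.072 * 5.7 * 10
VO2 = 346.1 mL/min


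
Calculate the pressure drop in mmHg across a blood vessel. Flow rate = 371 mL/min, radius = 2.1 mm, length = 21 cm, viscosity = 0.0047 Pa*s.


dP = 8*mu*L*Q / (pi*r^4)
Q = 371 mL/min = 6.18333e-06 m^3/s
dP = 799.103 Pa = 799.103 / 133.322 mmHg = 5.994 mmHg


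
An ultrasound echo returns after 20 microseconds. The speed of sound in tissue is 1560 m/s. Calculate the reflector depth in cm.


depth = c * t / 2
t = 20 us = 2.0000e-05 s
depth = 1560 * 2.0000e-05 / 2
depth = 0.0156 m = 1.56 cm


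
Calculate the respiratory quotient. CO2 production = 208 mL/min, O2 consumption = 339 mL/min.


RQ = VCO2 / VO2
RQ = 208 / 339
RQ = 0.6136


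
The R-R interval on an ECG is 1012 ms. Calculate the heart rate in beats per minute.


HR = 60 / RR_interval(s)
RR = 1012 ms = 1.012 s
HR = 60 / 1.012 = 59.29 bpm


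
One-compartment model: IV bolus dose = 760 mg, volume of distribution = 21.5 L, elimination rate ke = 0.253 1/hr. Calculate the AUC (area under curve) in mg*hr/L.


C0 = Dose/Vd = 760/21.5 = 35.3488 mg/L
AUC = C0/ke = 35.3488/0.253
AUC = 139.7 mg*hr/L


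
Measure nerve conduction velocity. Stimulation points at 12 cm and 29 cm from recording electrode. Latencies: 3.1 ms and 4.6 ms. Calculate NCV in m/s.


Distance = (29 - 12) / 100 = 0.17 m
dt = (4.6 - 3.1) / 1000 = 0.0015 s
NCV = dist / dt = 113.3 m/s


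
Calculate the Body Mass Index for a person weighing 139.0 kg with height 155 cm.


BMI = weight / height^2
height = 155 cm = 1.55 m
BMI = 139.0 / 1.55^2
BMI = 57.86 kg/m^2


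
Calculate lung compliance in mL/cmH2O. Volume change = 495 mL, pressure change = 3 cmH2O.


C = dV / dP
C = 495 / 3
C = 165 mL/cmH2O


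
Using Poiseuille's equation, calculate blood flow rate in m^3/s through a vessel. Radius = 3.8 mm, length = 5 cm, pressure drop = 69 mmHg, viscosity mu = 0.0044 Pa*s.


Q = pi*r^4*dP / (8*mu*L)
r = 0.0038 m, L = 0.05 m
dP = 69 mmHg = 9199.218 Pa
Q = 0.003424 m^3/s


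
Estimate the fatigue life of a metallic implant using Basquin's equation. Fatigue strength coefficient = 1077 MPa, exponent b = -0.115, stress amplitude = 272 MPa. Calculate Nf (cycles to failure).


sigma_a = sigma_f' * (2Nf)^b
2Nf = (sigma_a/sigma_f')^(1/b)
2Nf = (272/1077)^(1/-0.115)
2Nf = 157372.44
Nf = 7.869e+04


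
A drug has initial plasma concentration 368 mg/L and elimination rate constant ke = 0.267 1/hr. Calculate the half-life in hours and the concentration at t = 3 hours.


t_half = ln(2) / ke = 0.693147 / 0.267 = 2.596 hr
C(t) = C0 * exp(-ke*t) = 368 * exp(-0.267*3)
C(3) = 165.2 mg/L


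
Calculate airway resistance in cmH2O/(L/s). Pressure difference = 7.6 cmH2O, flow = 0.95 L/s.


R = dP / flow
R = 7.6 / 0.95
R = 8 cmH2O/(L/s)


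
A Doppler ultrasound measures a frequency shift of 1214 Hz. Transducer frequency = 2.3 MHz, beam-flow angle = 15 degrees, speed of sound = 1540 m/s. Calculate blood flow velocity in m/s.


v = fd * c / (2 * f0 * cos(theta))
v = 1214 * 1540 / (2 * 2.3000e+06 * cos(15))
v = 0.4208 m/s


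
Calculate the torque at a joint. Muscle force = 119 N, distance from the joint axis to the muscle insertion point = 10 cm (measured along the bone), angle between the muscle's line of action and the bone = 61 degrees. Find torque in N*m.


Torque = F * d * sin(theta)   (moment arm = d*sin(theta))
d = 10 cm = 0.1 m
Torque = 119 * 0.1 * sin(61)
Torque = 10.41 N*m


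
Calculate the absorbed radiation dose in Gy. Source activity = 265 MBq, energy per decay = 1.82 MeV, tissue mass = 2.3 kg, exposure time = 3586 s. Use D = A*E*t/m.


A = 265 MBq = 2.6500e+08 Bq
E = 1.82 MeV = 2.91564e-13 J
D = A*E*t/m = 2.6500e+08*2.91564e-13*3586/2.3
D = 0.1205 Gy


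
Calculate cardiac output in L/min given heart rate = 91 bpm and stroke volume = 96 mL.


CO = HR * SV
CO = 91 * 96 / 1000
CO = 8.736 L/min


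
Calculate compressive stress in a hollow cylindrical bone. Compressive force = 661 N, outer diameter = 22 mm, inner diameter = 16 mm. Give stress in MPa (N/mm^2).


A = pi*(r_o^2 - r_i^2)
r_o = 11 mm, r_i = 8 mm
A = 179.071 mm^2
sigma = F/A = 661 / 179.071
sigma = 3.691 MPa


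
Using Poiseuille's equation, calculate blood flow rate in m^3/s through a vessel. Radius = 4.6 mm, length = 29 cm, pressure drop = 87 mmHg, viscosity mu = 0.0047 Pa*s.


Q = pi*r^4*dP / (8*mu*L)
r = 0.0046 m, L = 0.29 m
dP = 87 mmHg = 11599.014 Pa
Q = 0.001496 m^3/s


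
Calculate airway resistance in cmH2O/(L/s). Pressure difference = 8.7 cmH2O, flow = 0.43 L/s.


R = dP / flow
R = 8.7 / 0.43
R = 20.23 cmH2O/(L/s)


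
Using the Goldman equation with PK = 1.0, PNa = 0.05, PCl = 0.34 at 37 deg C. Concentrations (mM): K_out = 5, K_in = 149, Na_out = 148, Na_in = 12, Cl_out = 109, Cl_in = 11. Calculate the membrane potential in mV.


Vm = (RT/F)*ln((PK*Ko + PNa*Nao + PCl*Cli)/(PK*Ki + PNa*Nai + PCl*Clo))
Numer = 16.14, Denom = 186.66
Vm = -65.42 mV


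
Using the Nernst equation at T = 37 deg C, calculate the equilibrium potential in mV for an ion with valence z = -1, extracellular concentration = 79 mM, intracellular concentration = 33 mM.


E = (RT/(zF)) * ln(C_out/C_in)
T = 37 + 273.15 = 310.15 K
E = (8.314 * 310.15 / (-1 * 96485)) * ln(79/33)
E = -23.33 mV


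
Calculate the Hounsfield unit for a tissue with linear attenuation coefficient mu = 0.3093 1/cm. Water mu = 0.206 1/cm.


HU = ((mu_tissue - mu_water) / mu_water) * 1000
HU = ((0.3093 - 0.206) / 0.206) * 1000
HU = 501.5


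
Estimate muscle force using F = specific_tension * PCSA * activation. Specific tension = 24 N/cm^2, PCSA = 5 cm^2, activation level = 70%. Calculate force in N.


F = sigma * PCSA * activation
F = 24 * 5 * 0.7
F = 84 N


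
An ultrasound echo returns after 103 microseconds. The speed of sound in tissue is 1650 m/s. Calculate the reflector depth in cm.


depth = c * t / 2
t = 103 us = 1.0300e-04 s
depth = 1650 * 1.0300e-04 / 2
depth = 0.084975 m = 8.4975 cm


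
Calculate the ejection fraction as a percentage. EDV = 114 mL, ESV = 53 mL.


SV = EDV - ESV = 114 - 53 = 61 mL
EF = SV/EDV * 100 = 61/114 * 100
EF = 53.51%


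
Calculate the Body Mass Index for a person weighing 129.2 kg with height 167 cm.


BMI = weight / height^2
height = 167 cm = 1.67 m
BMI = 129.2 / 1.67^2
BMI = 46.33 kg/m^2


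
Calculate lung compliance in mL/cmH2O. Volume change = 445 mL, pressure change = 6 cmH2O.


C = dV / dP
C = 445 / 6
C = 74.17 mL/cmH2O


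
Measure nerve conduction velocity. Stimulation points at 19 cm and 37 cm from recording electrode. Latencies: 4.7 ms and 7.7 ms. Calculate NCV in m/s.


Distance = (37 - 19) / 100 = 0.18 m
dt = (7.7 - 4.7) / 1000 = 0.003 s
NCV = dist / dt = 60 m/s


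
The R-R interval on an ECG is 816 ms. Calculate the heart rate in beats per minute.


HR = 60 / RR_interval(s)
RR = 816 ms = 0.816 s
HR = 60 / 0.816 = 73.53 bpm


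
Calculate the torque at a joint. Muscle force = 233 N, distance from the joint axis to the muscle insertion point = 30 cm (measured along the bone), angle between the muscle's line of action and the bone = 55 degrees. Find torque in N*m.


Torque = F * d * sin(theta)   (moment arm = d*sin(theta))
d = 30 cm = 0.3 m
Torque = 233 * 0.3 * sin(55)
Torque = 57.26 N*m


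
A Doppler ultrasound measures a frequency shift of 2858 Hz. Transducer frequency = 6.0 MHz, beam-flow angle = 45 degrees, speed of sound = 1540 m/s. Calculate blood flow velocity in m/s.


v = fd * c / (2 * f0 * cos(theta))
v = 2858 * 1540 / (2 * 6.0000e+06 * cos(45))
v = 0.5187 m/s


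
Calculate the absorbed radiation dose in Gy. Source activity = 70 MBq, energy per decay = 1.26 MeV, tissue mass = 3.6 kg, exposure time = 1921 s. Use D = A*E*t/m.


A = 70 MBq = 7.0000e+07 Bq
E = 1.26 MeV = 2.01852e-13 J
D = A*E*t/m = 7.0000e+07*2.01852e-13*1921/3.6
D = 0.00754 Gy


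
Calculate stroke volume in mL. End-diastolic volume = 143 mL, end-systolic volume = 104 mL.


SV = EDV - ESV
SV = 143 - 104
SV = 39 mL


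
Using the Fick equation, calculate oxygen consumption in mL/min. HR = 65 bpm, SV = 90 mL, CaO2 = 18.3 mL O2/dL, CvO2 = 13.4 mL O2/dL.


CO = HR*SV = 65*90/1000 = 5.85 L/min
a-v O2 diff = 18.3 - 13.4 = 4.9 mL/dL
VO2 = CO * (CaO2-CvO2) * 10 dL/L
VO2 = 5.85 * 4.9 * 10
VO2 = 286.6 mL/min


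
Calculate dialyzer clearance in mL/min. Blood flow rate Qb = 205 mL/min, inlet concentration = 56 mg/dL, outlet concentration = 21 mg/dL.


K = Qb * (Cb_in - Cb_out) / Cb_in
K = 205 * (56 - 21) / 56
K = 128.1 mL/min


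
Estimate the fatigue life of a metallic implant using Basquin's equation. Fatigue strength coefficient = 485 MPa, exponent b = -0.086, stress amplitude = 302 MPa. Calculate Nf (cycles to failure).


sigma_a = sigma_f' * (2Nf)^b
2Nf = (sigma_a/sigma_f')^(1/b)
2Nf = (302/485)^(1/-0.086)
2Nf = 246.75449
Nf = 123.4


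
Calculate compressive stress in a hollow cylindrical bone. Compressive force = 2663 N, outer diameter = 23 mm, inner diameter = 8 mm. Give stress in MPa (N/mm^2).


A = pi*(r_o^2 - r_i^2)
r_o = 11.5 mm, r_i = 4 mm
A = 365.21 mm^2
sigma = F/A = 2663 / 365.21
sigma = 7.292 MPa


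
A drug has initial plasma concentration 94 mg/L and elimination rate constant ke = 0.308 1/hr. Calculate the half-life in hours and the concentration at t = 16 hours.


t_half = ln(2) / ke = 0.693147 / 0.308 = 2.25 hr
C(t) = C0 * exp(-ke*t) = 94 * exp(-0.308*16)
C(16) = 0.6807 mg/L


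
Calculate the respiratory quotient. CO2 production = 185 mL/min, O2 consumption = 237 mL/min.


RQ = VCO2 / VO2
RQ = 185 / 237
RQ = 0.7806


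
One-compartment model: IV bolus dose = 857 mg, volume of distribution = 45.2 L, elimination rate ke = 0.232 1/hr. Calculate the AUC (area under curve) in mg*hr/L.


C0 = Dose/Vd = 857/45.2 = 18.9602 mg/L
AUC = C0/ke = 18.9602/0.232
AUC = 81.72 mg*hr/L


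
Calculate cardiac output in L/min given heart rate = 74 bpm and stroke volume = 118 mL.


CO = HR * SV
CO = 74 * 118 / 1000
CO = 8.732 L/min


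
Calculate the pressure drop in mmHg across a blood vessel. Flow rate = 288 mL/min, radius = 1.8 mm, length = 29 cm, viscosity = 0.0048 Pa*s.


dP = 8*mu*L*Q / (pi*r^4)
Q = 288 mL/min = 4.8e-06 m^3/s
dP = 1620.8 Pa = 1620.8 / 133.322 mmHg = 12.16 mmHg


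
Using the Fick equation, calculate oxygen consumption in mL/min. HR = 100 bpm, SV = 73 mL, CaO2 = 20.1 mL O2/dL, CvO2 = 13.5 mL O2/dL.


CO = HR*SV = 100*73/1000 = 7.3 L/min
a-v O2 diff = 20.1 - 13.5 = 6.6 mL/dL
VO2 = CO * (CaO2-CvO2) * 10 dL/L
VO2 = 7.3 * 6.6 * 10
VO2 = 481.8 mL/min


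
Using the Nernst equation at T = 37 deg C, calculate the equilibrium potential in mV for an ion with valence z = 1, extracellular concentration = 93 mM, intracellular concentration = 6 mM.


E = (RT/(zF)) * ln(C_out/C_in)
T = 37 + 273.15 = 310.15 K
E = (8.314 * 310.15 / (1 * 96485)) * ln(93/6)
E = 73.25 mV


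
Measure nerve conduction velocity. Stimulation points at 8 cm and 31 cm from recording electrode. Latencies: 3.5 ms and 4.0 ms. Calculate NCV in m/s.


Distance = (31 - 8) / 100 = 0.23 m
dt = (4.0 - 3.5) / 1000 = 5.0000e-04 s
NCV = dist / dt = 460 m/s


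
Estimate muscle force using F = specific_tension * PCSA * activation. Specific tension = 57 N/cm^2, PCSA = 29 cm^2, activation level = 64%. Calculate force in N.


F = sigma * PCSA * activation
F = 57 * 29 * 0.64
F = 1058 N


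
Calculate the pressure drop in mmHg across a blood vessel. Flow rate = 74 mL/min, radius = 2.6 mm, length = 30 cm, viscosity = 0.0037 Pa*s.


dP = 8*mu*L*Q / (pi*r^4)
Q = 74 mL/min = 1.23333e-06 m^3/s
dP = 76.2867 Pa = 76.2867 / 133.322 mmHg = 0.5722 mmHg


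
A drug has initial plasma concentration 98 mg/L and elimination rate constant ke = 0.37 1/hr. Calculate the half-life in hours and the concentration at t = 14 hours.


t_half = ln(2) / ke = 0.693147 / 0.37 = 1.873 hr
C(t) = C0 * exp(-ke*t) = 98 * exp(-0.37*14)
C(14) = 0.5515 mg/L


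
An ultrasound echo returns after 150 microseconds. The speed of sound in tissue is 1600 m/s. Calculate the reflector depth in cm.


depth = c * t / 2
t = 150 us = 1.5000e-04 s
depth = 1600 * 1.5000e-04 / 2
depth = 0.12 m = 12 cm


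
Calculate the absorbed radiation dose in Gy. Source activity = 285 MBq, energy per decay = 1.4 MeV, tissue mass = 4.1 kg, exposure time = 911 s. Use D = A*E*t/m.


A = 285 MBq = 2.8500e+08 Bq
E = 1.4 MeV = 2.2428e-13 J
D = A*E*t/m = 2.8500e+08*2.2428e-13*911/4.1
D = 0.0142 Gy


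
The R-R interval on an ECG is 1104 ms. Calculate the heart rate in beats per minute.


HR = 60 / RR_interval(s)
RR = 1104 ms = 1.104 s
HR = 60 / 1.104 = 54.35 bpm


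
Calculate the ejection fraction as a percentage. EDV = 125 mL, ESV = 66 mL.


SV = EDV - ESV = 125 - 66 = 59 mL
EF = SV/EDV * 100 = 59/125 * 100
EF = 47.2%


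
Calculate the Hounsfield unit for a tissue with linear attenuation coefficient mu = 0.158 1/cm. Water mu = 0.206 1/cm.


HU = ((mu_tissue - mu_water) / mu_water) * 1000
HU = ((0.158 - 0.206) / 0.206) * 1000
HU = -233


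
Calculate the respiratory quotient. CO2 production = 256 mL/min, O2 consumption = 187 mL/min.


RQ = VCO2 / VO2
RQ = 256 / 187
RQ = 1.369


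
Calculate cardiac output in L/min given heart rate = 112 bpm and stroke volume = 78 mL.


CO = HR * SV
CO = 112 * 78 / 1000
CO = 8.736 L/min


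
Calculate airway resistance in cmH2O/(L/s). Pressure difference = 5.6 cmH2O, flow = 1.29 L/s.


R = dP / flow
R = 5.6 / 1.29
R = 4.341 cmH2O/(L/s)


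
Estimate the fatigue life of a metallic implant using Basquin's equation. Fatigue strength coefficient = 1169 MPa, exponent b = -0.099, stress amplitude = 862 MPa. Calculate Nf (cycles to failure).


sigma_a = sigma_f' * (2Nf)^b
2Nf = (sigma_a/sigma_f')^(1/b)
2Nf = (862/1169)^(1/-0.099)
2Nf = 21.698855
Nf = 10.85


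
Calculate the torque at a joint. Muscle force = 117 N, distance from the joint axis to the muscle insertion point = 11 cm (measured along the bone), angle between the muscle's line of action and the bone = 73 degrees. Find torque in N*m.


Torque = F * d * sin(theta)   (moment arm = d*sin(theta))
d = 11 cm = 0.11 m
Torque = 117 * 0.11 * sin(73)
Torque = 12.31 N*m


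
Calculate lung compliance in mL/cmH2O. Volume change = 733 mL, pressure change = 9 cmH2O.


C = dV / dP
C = 733 / 9
C = 81.44 mL/cmH2O


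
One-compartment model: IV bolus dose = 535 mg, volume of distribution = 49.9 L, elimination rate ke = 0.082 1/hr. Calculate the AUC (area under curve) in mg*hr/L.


C0 = Dose/Vd = 535/49.9 = 10.7214 mg/L
AUC = C0/ke = 10.7214/0.082
AUC = 130.7 mg*hr/L


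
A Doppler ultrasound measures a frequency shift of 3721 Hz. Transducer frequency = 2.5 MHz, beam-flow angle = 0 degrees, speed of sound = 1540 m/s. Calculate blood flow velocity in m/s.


v = fd * c / (2 * f0 * cos(theta))
v = 3721 * 1540 / (2 * 2.5000e+06 * cos(0))
v = 1.146 m/s


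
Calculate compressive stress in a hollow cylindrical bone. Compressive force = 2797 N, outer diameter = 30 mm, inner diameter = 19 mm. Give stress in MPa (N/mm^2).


A = pi*(r_o^2 - r_i^2)
r_o = 15 mm, r_i = 9.5 mm
A = 423.33 mm^2
sigma = F/A = 2797 / 423.33
sigma = 6.607 MPa


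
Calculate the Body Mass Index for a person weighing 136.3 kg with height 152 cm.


BMI = weight / height^2
height = 152 cm = 1.52 m
BMI = 136.3 / 1.52^2
BMI = 58.99 kg/m^2


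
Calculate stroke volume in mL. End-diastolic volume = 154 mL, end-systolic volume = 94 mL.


SV = EDV - ESV
SV = 154 - 94
SV = 60 mL


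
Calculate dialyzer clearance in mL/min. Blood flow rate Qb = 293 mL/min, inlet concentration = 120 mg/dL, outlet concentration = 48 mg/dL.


K = Qb * (Cb_in - Cb_out) / Cb_in
K = 293 * (120 - 48) / 120
K = 175.8 mL/min


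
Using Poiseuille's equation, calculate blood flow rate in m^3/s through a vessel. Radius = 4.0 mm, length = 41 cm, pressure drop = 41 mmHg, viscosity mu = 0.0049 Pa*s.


Q = pi*r^4*dP / (8*mu*L)
r = 0.004 m, L = 0.41 m
dP = 41 mmHg = 5466.202 Pa
Q = 2.7353e-04 m^3/s


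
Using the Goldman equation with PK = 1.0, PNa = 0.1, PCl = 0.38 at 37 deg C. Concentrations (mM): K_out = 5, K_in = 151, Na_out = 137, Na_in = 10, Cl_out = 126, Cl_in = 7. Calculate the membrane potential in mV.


Vm = (RT/F)*ln((PK*Ko + PNa*Nao + PCl*Cli)/(PK*Ki + PNa*Nai + PCl*Clo))
Numer = 21.36, Denom = 199.88
Vm = -59.76 mV


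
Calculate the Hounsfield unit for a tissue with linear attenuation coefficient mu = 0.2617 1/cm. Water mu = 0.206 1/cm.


HU = ((mu_tissue - mu_water) / mu_water) * 1000
HU = ((0.2617 - 0.206) / 0.206) * 1000
HU = 270.4


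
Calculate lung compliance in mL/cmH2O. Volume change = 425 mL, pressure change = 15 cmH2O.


C = dV / dP
C = 425 / 15
C = 28.33 mL/cmH2O


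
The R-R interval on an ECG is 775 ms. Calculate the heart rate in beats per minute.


HR = 60 / RR_interval(s)
RR = 775 ms = 0.775 s
HR = 60 / 0.775 = 77.42 bpm


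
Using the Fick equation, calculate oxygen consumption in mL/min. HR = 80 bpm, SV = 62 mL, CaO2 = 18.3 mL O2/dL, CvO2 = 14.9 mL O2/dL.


CO = HR*SV = 80*62/1000 = 4.96 L/min
a-v O2 diff = 18.3 - 14.9 = 3.4 mL/dL
VO2 = CO * (CaO2-CvO2) * 10 dL/L
VO2 = 4.96 * 3.4 * 10
VO2 = 168.6 mL/min


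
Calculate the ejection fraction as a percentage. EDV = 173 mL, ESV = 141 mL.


SV = EDV - ESV = 173 - 141 = 32 mL
EF = SV/EDV * 100 = 32/173 * 100
EF = 18.5%


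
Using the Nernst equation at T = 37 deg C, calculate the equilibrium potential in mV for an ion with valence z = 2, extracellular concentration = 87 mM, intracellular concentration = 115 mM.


E = (RT/(zF)) * ln(C_out/C_in)
T = 37 + 273.15 = 310.15 K
E = (8.314 * 310.15 / (2 * 96485)) * ln(87/115)
E = -3.728 mV


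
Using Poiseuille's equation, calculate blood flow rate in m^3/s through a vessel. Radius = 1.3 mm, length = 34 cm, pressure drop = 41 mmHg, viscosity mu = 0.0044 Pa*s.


Q = pi*r^4*dP / (8*mu*L)
r = 0.0013 m, L = 0.34 m
dP = 41 mmHg = 5466.202 Pa
Q = 4.0981e-06 m^3/s


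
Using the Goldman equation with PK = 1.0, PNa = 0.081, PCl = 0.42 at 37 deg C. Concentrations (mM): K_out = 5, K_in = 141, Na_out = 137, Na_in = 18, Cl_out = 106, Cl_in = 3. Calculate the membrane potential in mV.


Vm = (RT/F)*ln((PK*Ko + PNa*Nao + PCl*Cli)/(PK*Ki + PNa*Nai + PCl*Clo))
Numer = 17.357, Denom = 186.978
Vm = -63.53 mV


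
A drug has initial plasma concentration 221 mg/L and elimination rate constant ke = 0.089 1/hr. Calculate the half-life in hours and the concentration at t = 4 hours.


t_half = ln(2) / ke = 0.693147 / 0.089 = 7.788 hr
C(t) = C0 * exp(-ke*t) = 221 * exp(-0.089*4)
C(4) = 154.8 mg/L


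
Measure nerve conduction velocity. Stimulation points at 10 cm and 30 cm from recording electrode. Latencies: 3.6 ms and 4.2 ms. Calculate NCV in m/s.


Distance = (30 - 10) / 100 = 0.2 m
dt = (4.2 - 3.6) / 1000 = 6.0000e-04 s
NCV = dist / dt = 333.3 m/s


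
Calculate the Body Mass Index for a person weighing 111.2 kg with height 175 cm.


BMI = weight / height^2
height = 175 cm = 1.75 m
BMI = 111.2 / 1.75^2
BMI = 36.31 kg/m^2


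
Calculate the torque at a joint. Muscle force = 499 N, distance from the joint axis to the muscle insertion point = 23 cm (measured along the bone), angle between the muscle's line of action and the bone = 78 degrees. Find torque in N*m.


Torque = F * d * sin(theta)   (moment arm = d*sin(theta))
d = 23 cm = 0.23 m
Torque = 499 * 0.23 * sin(78)
Torque = 112.3 N*m


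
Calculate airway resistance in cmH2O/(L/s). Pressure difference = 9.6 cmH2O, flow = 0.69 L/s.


R = dP / flow
R = 9.6 / 0.69
R = 13.91 cmH2O/(L/s)
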